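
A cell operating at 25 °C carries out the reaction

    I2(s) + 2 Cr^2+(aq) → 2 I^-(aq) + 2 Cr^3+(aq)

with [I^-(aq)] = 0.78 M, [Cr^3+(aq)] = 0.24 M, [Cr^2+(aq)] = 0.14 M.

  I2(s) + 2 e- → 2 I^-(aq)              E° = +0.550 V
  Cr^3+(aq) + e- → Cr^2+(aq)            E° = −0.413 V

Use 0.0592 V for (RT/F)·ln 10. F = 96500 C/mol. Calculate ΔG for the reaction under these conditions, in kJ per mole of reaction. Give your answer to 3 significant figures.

−184 kJ/mol

With I₂/I⁻ reduced at the cathode, E°cell = +0.550 − (−0.413) = +0.963 V and n = 2.
Here Q = ([I^-(aq)]^2·[Cr^3+(aq)]^2) / [Cr^2+(aq)]^2 = 1.79 (log Q = 0.252), giving E = +0.963 − (0.0592/2)·(0.252) = +0.9555 V.
ΔG = −nFE = −(2)(96500)(+0.9555) J/mol = −184 kJ/mol.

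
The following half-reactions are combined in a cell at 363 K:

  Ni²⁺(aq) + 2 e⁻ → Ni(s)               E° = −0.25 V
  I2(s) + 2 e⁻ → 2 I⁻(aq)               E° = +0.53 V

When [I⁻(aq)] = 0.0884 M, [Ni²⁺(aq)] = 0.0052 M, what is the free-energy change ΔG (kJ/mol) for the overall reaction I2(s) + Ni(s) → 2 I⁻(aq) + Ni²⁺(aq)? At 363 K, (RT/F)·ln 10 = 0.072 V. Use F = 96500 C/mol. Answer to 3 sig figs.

E°cell = +0.53 − (−0.25) = +0.78 V; the balanced reaction transfers n = 2 electrons.
Here Q = [I⁻(aq)]^2·[Ni²⁺(aq)] = 4.06×10^−5 (log Q = −4.391), giving E = +0.78 − (0.072/2)·(−4.391) = +0.9381 V.
Then ΔG = −nFE = −2 × 96500 × +0.9381 J/mol = −181 kJ/mol.

−181 kJ/mol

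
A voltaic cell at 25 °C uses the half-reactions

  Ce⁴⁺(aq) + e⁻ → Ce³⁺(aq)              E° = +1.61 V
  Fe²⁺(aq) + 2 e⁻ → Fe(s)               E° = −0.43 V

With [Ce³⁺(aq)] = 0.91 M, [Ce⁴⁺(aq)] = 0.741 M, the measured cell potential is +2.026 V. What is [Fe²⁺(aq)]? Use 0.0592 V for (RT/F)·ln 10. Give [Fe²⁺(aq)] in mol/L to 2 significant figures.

2.0 M

Ce⁴⁺/Ce³⁺ is the cathode (higher E°); E°cell = +1.61 − (−0.43) = +2.04 V with n = 2.
Rearranging E = E° − (0.0592/n)·log Q gives log Q = 2(+2.04 − (+2.026))/0.0592 = 0.473.
The balanced reaction is 2 Ce⁴⁺(aq) + Fe(s) → 2 Ce³⁺(aq) + Fe²⁺(aq), so Q = ([Ce³⁺(aq)]^2·[Fe²⁺(aq)]) / [Ce⁴⁺(aq)]^2.
Solving for the unknown gives log [Fe²⁺(aq)] = 0.295, so [Fe²⁺(aq)] ≈ 2.0 M.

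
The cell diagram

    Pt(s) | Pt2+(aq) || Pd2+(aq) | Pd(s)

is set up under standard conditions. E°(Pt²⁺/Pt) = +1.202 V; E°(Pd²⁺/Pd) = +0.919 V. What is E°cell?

By convention the left-hand electrode in cell notation is the anode (oxidation) and the right-hand electrode is the cathode (reduction).
E°cell = E°(right) − E°(left) = +0.919 − (+1.202) = −0.283 V.
The negative sign shows that, as written, the cell would require an external voltage to drive the reaction.

−0.283 V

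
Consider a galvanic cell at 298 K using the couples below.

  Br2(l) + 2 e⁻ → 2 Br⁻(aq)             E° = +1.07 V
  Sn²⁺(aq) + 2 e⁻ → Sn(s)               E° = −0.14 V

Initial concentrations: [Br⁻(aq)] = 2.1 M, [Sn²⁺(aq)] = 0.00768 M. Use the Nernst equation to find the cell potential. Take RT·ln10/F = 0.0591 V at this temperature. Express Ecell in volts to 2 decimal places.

+1.25 V

Since E°(Br₂/Br⁻) > E°(Sn²⁺/Sn), Br₂/Br⁻ serves as the cathode.
E°cell = +1.07 − (−0.14) = +1.21 V, with n = 2 electrons transferred.
Balancing gives Br2(l) + Sn(s) → 2 Br⁻(aq) + Sn²⁺(aq); hence Q = [Br⁻(aq)]^2·[Sn²⁺(aq)] = 0.0339 (log Q = −1.470).
E = E° − (0.0591/n)·log Q = +1.21 − (0.0591/2)(−1.470) = +1.25 V.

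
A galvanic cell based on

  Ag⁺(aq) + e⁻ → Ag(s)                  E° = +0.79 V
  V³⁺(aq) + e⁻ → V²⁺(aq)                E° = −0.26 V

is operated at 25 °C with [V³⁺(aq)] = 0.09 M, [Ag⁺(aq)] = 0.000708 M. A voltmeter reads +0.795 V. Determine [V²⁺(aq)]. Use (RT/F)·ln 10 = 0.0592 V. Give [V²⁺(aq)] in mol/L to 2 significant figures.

Ag⁺/Ag is the cathode (higher E°); E°cell = +0.79 − (−0.26) = +1.05 V with n = 1.
Since E = E° − (0.0592/n)·log Q, log Q = n(E° − E)/0.0592 = 4.307.
For Ag⁺(aq) + V²⁺(aq) → Ag(s) + V³⁺(aq), the reaction quotient is Q = [V³⁺(aq)] / ([Ag⁺(aq)]·[V²⁺(aq)]).
Isolating [V²⁺(aq)] in Q = 10^{4.307} yields log [V²⁺(aq)] = −2.203, i.e. 0.0063 M.

0.0063 M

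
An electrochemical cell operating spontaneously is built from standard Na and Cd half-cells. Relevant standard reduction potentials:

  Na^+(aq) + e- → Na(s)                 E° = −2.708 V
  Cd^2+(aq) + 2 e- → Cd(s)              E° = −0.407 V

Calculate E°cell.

The Cd²⁺/Cd couple has the higher E°, so Cd ion is reduced (cathode) and Na is oxidized (anode).
E°cell = E°(cathode) − E°(anode) = −0.407 − (−2.708) = +2.301 V.

+2.301 V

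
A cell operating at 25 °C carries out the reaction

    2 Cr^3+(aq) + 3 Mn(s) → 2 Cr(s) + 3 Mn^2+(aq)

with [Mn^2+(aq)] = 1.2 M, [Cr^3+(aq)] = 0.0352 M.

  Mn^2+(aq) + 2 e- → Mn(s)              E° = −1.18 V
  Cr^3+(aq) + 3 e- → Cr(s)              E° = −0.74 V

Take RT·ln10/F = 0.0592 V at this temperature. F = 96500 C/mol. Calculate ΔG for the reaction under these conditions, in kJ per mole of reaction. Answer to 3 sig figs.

With Cr³⁺/Cr reduced at the cathode, E°cell = −0.74 − (−1.18) = +0.44 V and n = 6.
Q = [Mn^2+(aq)]^3 / [Cr^3+(aq)]^2 = 1.39×10^3, so log Q = 3.144 and E = +0.44 − (0.0592/6)(3.144) = +0.4090 V.
Then ΔG = −nFE = −6 × 96500 × +0.4090 J/mol = −237 kJ/mol.

−237 kJ/mol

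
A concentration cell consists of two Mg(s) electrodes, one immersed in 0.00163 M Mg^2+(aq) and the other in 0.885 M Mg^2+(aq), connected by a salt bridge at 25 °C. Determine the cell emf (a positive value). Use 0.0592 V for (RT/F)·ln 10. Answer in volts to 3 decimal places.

For a concentration cell E°cell = 0, since both electrodes use the same couple.
The compartment with the higher Mg^2+(aq) concentration (0.885 M) acts as the cathode; ions are reduced there and produced at the dilute (0.00163 M) anode.
With n = 2, Ecell = −(0.0592/2)·log([dilute]/[conc]) = −(0.0592/2)·log(0.00163/0.885) = +0.081 V.

0.081 V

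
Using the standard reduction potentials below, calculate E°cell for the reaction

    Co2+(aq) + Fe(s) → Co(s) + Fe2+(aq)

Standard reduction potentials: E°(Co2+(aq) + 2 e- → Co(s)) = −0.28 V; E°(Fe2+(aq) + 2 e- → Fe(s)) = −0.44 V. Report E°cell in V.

In the reaction as written, Co2+(aq) is reduced (cathode) and Fe2+(aq) is produced by oxidation at the anode.
E°cell = E°(cathode) − E°(anode) = −0.28 − (−0.44) = +0.16 V.

+0.16 V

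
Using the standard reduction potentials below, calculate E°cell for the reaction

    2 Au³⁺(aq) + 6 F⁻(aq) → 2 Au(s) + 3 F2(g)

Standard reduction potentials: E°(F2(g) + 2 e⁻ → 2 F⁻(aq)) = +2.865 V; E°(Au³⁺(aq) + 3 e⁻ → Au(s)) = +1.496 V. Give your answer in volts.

Au³⁺(aq) gains electrons, so the Au³⁺/Au couple is the cathode; the F₂/F⁻ couple is the anode.
E°cell = E°(cathode) − E°(anode) = +1.496 − (+2.865) = −1.369 V.

−1.369 V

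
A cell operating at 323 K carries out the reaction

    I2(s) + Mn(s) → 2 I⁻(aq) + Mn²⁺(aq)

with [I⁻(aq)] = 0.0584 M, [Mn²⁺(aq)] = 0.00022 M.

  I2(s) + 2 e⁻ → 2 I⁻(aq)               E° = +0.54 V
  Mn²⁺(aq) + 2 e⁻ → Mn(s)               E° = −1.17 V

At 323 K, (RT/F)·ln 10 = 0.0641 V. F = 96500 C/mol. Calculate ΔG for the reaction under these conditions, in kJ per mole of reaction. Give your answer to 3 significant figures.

With I₂/I⁻ reduced at the cathode, E°cell = +0.54 − (−1.17) = +1.71 V and n = 2.
The reaction quotient is [I⁻(aq)]^2·[Mn²⁺(aq)] = 7.5×10^−7; by Nernst, E = +1.71 − (0.0641/2)(−6.125) = +1.9063 V.
Then ΔG = −nFE = −2 × 96500 × +1.9063 J/mol = −368 kJ/mol.

−368 kJ/mol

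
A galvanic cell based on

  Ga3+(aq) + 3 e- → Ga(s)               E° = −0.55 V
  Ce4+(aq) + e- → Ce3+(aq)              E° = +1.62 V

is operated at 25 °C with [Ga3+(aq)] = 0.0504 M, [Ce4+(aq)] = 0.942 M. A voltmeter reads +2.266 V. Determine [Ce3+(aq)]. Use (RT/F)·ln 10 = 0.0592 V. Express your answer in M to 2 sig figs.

0.061 M

The Ce⁴⁺/Ce³⁺ couple has the larger reduction potential, so it is the cathode: E°cell = +1.62 − (−0.55) = +2.17 V and n = 3.
Since E = E° − (0.0592/n)·log Q, log Q = n(E° − E)/0.0592 = −4.865.
For 3 Ce4+(aq) + Ga(s) → 3 Ce3+(aq) + Ga3+(aq), the reaction quotient is Q = ([Ce3+(aq)]^3·[Ga3+(aq)]) / [Ce4+(aq)]^3.
Solving for the unknown gives log [Ce3+(aq)] = −1.215, so [Ce3+(aq)] ≈ 0.061 M.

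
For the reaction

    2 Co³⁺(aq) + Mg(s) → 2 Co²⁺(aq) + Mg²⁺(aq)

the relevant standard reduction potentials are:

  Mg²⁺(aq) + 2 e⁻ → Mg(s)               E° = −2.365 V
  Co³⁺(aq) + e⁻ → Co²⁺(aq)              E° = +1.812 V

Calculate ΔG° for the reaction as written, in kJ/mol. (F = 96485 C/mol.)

−806 kJ/mol

In the reaction as written Co³⁺(aq) is reduced, so the Co³⁺/Co²⁺ couple is the cathode and Mg²⁺/Mg is the anode.
E°cell = +1.812 − (−2.365) = +4.177 V; balancing electrons gives n = 2.
ΔG° = −nFE°cell = −(2)(96485)(+4.177) J/mol = −806 kJ/mol.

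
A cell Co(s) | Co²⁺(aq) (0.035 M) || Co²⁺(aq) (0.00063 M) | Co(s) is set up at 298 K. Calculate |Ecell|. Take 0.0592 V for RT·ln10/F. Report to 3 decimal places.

For a concentration cell E°cell = 0, since both electrodes use the same couple.
The compartment with the higher Co²⁺(aq) concentration (0.035 M) acts as the cathode; ions are reduced there and produced at the dilute (0.00063 M) anode.
With n = 2, Ecell = −(0.0592/2)·log([dilute]/[conc]) = −(0.0592/2)·log(0.00063/0.035) = +0.052 V.

0.052 V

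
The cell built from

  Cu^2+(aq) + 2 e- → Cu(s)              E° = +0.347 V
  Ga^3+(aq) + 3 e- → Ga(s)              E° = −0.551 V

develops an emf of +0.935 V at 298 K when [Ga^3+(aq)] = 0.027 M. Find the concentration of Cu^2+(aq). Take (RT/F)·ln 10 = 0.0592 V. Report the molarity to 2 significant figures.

1.6 M

Cu²⁺/Cu is the cathode (higher E°); E°cell = +0.347 − (−0.551) = +0.898 V with n = 6.
Rearranging E = E° − (0.0592/n)·log Q gives log Q = 6(+0.898 − (+0.935))/0.0592 = −3.750.
For 3 Cu^2+(aq) + 2 Ga(s) → 3 Cu(s) + 2 Ga^3+(aq), the reaction quotient is Q = [Ga^3+(aq)]^2 / [Cu^2+(aq)]^3.
Substituting the known concentrations and solving, log [Cu^2+(aq)] = 0.204 and [Cu^2+(aq)] = 1.6 M.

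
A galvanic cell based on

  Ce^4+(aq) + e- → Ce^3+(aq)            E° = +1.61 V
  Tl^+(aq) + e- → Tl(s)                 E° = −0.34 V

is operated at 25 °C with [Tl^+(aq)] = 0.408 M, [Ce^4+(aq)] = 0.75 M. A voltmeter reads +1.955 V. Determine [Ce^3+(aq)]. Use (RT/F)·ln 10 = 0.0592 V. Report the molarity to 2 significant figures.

1.5 M

Ce⁴⁺/Ce³⁺ is the cathode (higher E°); E°cell = +1.61 − (−0.34) = +1.95 V with n = 1.
From the Nernst equation, log Q = n(E° − E)/0.0592 = 1·(+1.95 − (+1.955))/0.0592 = −0.084.
For Ce^4+(aq) + Tl(s) → Ce^3+(aq) + Tl^+(aq), the reaction quotient is Q = ([Ce^3+(aq)]·[Tl^+(aq)]) / [Ce^4+(aq)].
Substituting the known concentrations and solving, log [Ce^3+(aq)] = 0.180 and [Ce^3+(aq)] = 1.5 M.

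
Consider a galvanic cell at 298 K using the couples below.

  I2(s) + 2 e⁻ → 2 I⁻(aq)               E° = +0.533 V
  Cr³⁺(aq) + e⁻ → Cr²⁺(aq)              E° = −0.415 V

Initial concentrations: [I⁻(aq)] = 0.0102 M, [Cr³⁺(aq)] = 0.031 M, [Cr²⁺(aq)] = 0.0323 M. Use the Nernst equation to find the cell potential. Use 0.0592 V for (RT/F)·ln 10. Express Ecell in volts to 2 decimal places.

The I₂/I⁻ couple has the more positive E°, so it is the cathode; Cr³⁺/Cr²⁺ is the anode.
E°cell = +0.533 − (−0.415) = +0.948 V, with n = 2 electrons transferred.
The balanced reaction is I2(s) + 2 Cr²⁺(aq) → 2 I⁻(aq) + 2 Cr³⁺(aq), so Q = ([I⁻(aq)]^2·[Cr³⁺(aq)]^2) / [Cr²⁺(aq)]^2 = 9.58×10^−5 and log Q = −4.018.
By the Nernst equation, E = +0.948 − (0.0592/2)·(−4.018) = +1.07 V.

+1.07 V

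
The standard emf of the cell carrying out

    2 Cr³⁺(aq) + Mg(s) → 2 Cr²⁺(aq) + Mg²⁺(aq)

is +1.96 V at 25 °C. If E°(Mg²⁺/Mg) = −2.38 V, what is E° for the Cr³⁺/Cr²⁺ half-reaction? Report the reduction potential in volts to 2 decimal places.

−0.42 V

In the reaction as written the Cr³⁺/Cr²⁺ couple is reduced (cathode) and Mg²⁺/Mg is oxidized (anode), so E°cell = E°(Cr³⁺/Cr²⁺) − E°(Mg²⁺/Mg).
E°(Cr³⁺/Cr²⁺) = E°cell + E°(anode) = +1.96 + (−2.38) = −0.42 V.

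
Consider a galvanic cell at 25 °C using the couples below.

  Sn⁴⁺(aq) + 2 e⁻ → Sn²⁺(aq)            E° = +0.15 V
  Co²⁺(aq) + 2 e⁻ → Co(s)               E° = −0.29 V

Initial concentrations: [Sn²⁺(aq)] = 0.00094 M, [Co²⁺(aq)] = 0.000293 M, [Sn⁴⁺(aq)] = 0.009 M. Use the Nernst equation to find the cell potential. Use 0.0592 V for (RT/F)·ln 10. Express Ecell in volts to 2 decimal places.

Sn⁴⁺/Sn²⁺ is reduced (cathode, E° = +0.15 V) and Co²⁺/Co is oxidized (anode).
The standard potential is +0.15 − (−0.29) = +0.44 V and the balanced reaction transfers n = 2 electrons.
Balancing gives Sn⁴⁺(aq) + Co(s) → Sn²⁺(aq) + Co²⁺(aq); hence Q = ([Sn²⁺(aq)]·[Co²⁺(aq)]) / [Sn⁴⁺(aq)] = 3.06×10^−5 (log Q = −4.514).
Applying E = E° − (RT ln10/nF)·log Q gives +0.44 − (0.0592/2)(−4.514) = +0.57 V.

+0.57 V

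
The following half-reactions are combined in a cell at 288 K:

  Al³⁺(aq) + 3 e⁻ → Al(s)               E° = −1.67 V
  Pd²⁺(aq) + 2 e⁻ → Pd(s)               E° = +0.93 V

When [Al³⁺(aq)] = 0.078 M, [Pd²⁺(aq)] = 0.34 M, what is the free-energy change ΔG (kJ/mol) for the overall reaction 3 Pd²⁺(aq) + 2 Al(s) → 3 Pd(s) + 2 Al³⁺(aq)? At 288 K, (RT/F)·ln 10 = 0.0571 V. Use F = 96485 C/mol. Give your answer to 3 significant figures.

E°cell = +0.93 − (−1.67) = +2.60 V; the balanced reaction transfers n = 6 electrons.
The reaction quotient is [Al³⁺(aq)]^2 / [Pd²⁺(aq)]^3 = 0.155; by Nernst, E = +2.60 − (0.0571/6)(−0.810) = +2.6077 V.
Finally ΔG = −nFE = −(6)(96485 C/mol)(+2.6077 V) = −1510 kJ/mol.

−1510 kJ/mol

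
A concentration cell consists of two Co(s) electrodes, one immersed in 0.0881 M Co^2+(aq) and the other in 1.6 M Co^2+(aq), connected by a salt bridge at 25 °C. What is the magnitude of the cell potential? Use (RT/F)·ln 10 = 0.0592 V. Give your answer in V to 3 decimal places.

For a concentration cell E°cell = 0, since both electrodes use the same couple.
The compartment with the higher Co^2+(aq) concentration (1.6 M) acts as the cathode; ions are reduced there and produced at the dilute (0.0881 M) anode.
With n = 2, Ecell = −(0.0592/2)·log([dilute]/[conc]) = −(0.0592/2)·log(0.0881/1.6) = +0.037 V.

0.037 V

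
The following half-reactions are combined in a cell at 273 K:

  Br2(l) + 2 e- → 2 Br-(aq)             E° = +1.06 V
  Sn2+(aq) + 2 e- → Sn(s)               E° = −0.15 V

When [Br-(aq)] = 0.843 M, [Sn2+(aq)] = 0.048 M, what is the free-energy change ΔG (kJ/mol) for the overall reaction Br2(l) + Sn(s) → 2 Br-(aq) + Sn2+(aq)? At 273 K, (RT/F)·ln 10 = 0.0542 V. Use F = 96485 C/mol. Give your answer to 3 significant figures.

−241 kJ/mol

The standard cell potential is +1.06 − (−0.15) = +1.21 V, with n = 2 electrons in the balanced equation.
Q = [Br-(aq)]^2·[Sn2+(aq)] = 0.0341, so log Q = −1.467 and E = +1.21 − (0.0542/2)(−1.467) = +1.2498 V.
Then ΔG = −nFE = −2 × 96485 × +1.2498 J/mol = −241 kJ/mol.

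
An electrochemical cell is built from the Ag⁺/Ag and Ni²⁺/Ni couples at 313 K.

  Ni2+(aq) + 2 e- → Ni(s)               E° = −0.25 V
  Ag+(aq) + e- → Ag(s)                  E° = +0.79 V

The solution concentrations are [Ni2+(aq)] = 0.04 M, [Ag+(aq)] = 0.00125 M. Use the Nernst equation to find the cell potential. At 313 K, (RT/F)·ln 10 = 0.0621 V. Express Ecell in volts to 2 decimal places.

+0.90 V

The Ag⁺/Ag couple has the more positive E°, so it is the cathode; Ni²⁺/Ni is the anode.
The standard potential is +0.79 − (−0.25) = +1.04 V and the balanced reaction transfers n = 2 electrons.
The balanced reaction is 2 Ag+(aq) + Ni(s) → 2 Ag(s) + Ni2+(aq), so Q = [Ni2+(aq)] / [Ag+(aq)]^2 = 2.56×10^4 and log Q = 4.408.
By the Nernst equation, E = +1.04 − (0.0621/2)·(4.408) = +0.90 V.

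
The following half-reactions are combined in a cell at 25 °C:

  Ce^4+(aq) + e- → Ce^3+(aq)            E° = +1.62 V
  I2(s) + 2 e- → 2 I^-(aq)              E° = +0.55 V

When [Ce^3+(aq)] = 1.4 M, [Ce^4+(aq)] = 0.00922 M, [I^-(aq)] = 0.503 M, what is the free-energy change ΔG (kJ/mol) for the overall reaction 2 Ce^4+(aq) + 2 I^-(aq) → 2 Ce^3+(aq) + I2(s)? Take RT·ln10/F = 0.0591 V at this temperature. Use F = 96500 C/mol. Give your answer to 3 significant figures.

−178 kJ/mol

With Ce⁴⁺/Ce³⁺ reduced at the cathode, E°cell = +1.62 − (+0.55) = +1.07 V and n = 2.
Q = [Ce^3+(aq)]^2 / ([Ce^4+(aq)]^2·[I^-(aq)]^2) = 9.11×10^4, so log Q = 4.960 and E = +1.07 − (0.0591/2)(4.960) = +0.9234 V.
Finally ΔG = −nFE = −(2)(96500 C/mol)(+0.9234 V) = −178 kJ/mol.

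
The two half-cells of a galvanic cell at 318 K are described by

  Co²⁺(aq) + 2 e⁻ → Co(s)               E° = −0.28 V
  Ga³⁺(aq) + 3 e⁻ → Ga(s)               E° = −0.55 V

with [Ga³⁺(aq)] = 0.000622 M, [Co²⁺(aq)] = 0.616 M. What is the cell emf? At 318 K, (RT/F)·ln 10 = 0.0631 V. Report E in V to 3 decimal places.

Since E°(Co²⁺/Co) > E°(Ga³⁺/Ga), Co²⁺/Co serves as the cathode.
The standard potential is −0.28 − (−0.55) = +0.27 V and the balanced reaction transfers n = 6 electrons.
The balanced reaction is 3 Co²⁺(aq) + 2 Ga(s) → 3 Co(s) + 2 Ga³⁺(aq), so Q = [Ga³⁺(aq)]^2 / [Co²⁺(aq)]^3 = 1.66×10^−6 and log Q = −5.781.
Applying E = E° − (RT ln10/nF)·log Q gives +0.27 − (0.0631/6)(−5.781) = +0.331 V.

+0.331 V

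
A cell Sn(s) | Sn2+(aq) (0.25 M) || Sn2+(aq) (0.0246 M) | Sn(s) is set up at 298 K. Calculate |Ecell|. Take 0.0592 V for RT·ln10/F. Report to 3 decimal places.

0.030 V

For a concentration cell E°cell = 0, since both electrodes use the same couple.
The compartment with the higher Sn2+(aq) concentration (0.25 M) acts as the cathode; ions are reduced there and produced at the dilute (0.0246 M) anode.
With n = 2, Ecell = −(0.0592/2)·log([dilute]/[conc]) = −(0.0592/2)·log(0.0246/0.25) = +0.030 V.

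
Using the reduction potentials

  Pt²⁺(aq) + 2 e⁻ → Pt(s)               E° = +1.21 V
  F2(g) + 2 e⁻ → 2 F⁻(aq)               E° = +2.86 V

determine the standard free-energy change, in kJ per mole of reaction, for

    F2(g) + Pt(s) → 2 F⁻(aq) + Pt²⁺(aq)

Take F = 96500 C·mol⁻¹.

−318 kJ/mol

In the reaction as written F2(g) is reduced, so the F₂/F⁻ couple is the cathode and Pt²⁺/Pt is the anode.
E°cell = +2.86 − (+1.21) = +1.65 V; balancing electrons gives n = 2.
ΔG° = −nFE°cell = −(2)(96500)(+1.65) J/mol = −318 kJ/mol.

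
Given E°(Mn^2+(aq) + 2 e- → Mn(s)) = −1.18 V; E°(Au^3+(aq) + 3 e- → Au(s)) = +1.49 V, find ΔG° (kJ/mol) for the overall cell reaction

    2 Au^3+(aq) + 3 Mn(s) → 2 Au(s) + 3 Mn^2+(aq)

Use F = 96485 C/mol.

In the reaction as written Au^3+(aq) is reduced, so the Au³⁺/Au couple is the cathode and Mn²⁺/Mn is the anode.
E°cell = +1.49 − (−1.18) = +2.67 V; balancing electrons gives n = 6.
ΔG° = −nFE°cell = −(6)(96485)(+2.67) J/mol = −1546 kJ/mol.

−1546 kJ/mol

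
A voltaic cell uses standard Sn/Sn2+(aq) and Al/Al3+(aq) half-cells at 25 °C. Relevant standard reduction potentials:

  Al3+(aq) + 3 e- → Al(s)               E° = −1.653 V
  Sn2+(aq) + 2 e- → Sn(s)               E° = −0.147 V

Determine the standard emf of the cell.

+1.506 V

Of the two couples in this cell, the one with the more positive reduction potential is reduced at the cathode: here that is Sn²⁺/Sn (−0.147 V); Al³⁺/Al (−1.653 V) is the anode.
E°cell = E°(cathode) − E°(anode) = −0.147 − (−1.653) = +1.506 V.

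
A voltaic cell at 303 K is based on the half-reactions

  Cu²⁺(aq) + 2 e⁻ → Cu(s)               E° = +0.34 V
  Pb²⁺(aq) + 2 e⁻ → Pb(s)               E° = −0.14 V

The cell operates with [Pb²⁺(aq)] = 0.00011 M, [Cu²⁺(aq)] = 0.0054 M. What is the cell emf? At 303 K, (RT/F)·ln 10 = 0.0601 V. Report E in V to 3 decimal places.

+0.531 V

Since E°(Cu²⁺/Cu) > E°(Pb²⁺/Pb), Cu²⁺/Cu serves as the cathode.
E°cell = E°cat − E°an = +0.34 − (−0.14) = +0.48 V; n = 2.
Balancing gives Cu²⁺(aq) + Pb(s) → Cu(s) + Pb²⁺(aq); hence Q = [Pb²⁺(aq)] / [Cu²⁺(aq)] = 0.0204 (log Q = −1.691).
Applying E = E° − (RT ln10/nF)·log Q gives +0.48 − (0.0601/2)(−1.691) = +0.531 V.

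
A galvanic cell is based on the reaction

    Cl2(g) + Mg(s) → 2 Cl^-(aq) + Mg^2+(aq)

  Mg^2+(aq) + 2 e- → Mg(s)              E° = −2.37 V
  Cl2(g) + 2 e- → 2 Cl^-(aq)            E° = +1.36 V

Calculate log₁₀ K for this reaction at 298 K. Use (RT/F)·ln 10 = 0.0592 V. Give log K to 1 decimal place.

The Cl₂/Cl⁻ couple is reduced (cathode); E°cell = +1.36 − (−2.37) = +3.73 V with n = 2.
At equilibrium E = 0, so log K = nE°cell / 0.0592 = (2)(+3.73) / 0.0592 = 126.0.

log K = 126.0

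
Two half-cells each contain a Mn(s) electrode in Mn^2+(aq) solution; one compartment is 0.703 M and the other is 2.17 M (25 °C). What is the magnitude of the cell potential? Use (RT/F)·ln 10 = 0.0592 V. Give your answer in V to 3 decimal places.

For a concentration cell E°cell = 0, since both electrodes use the same couple.
The compartment with the higher Mn^2+(aq) concentration (2.17 M) acts as the cathode; ions are reduced there and produced at the dilute (0.703 M) anode.
With n = 2, Ecell = −(0.0592/2)·log([dilute]/[conc]) = −(0.0592/2)·log(0.703/2.17) = +0.014 V.

0.014 V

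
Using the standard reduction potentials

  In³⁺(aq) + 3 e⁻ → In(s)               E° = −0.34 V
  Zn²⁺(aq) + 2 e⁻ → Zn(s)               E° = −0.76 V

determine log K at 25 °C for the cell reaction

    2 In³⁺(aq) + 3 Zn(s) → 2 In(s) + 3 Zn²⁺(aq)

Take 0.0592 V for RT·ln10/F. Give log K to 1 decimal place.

The In³⁺/In couple is reduced (cathode); E°cell = −0.34 − (−0.76) = +0.42 V with n = 6.
At equilibrium E = 0, so log K = nE°cell / 0.0592 = (6)(+0.42) / 0.0592 = 42.6.

log K = 42.6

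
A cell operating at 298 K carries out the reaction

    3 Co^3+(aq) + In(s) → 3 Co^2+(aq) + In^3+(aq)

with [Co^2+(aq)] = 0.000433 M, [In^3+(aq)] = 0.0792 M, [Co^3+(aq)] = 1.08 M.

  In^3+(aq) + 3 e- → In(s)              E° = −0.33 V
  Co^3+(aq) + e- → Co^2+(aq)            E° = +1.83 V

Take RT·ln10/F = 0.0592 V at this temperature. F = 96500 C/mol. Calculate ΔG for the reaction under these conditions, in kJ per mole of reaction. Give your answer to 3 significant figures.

−690 kJ/mol

With Co³⁺/Co²⁺ reduced at the cathode, E°cell = +1.83 − (−0.33) = +2.16 V and n = 3.
Here Q = ([Co^2+(aq)]^3·[In^3+(aq)]) / [Co^3+(aq)]^3 = 5.1×10^−12 (log Q = −11.292), giving E = +2.16 − (0.0592/3)·(−11.292) = +2.3828 V.
ΔG = −nFE = −(3)(96500)(+2.3828) J/mol = −690 kJ/mol.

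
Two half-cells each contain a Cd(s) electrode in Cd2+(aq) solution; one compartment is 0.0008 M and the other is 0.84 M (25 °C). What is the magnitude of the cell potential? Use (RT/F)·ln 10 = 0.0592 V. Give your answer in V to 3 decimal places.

0.089 V

For a concentration cell E°cell = 0, since both electrodes use the same couple.
The compartment with the higher Cd2+(aq) concentration (0.84 M) acts as the cathode; ions are reduced there and produced at the dilute (0.0008 M) anode.
With n = 2, Ecell = −(0.0592/2)·log([dilute]/[conc]) = −(0.0592/2)·log(0.0008/0.84) = +0.089 V.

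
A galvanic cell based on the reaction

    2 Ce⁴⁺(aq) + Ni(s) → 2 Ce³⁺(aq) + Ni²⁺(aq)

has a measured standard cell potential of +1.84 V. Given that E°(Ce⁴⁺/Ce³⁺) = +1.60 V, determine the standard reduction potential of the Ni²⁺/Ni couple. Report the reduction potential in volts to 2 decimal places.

In the reaction as written the Ce⁴⁺/Ce³⁺ couple is reduced (cathode) and Ni²⁺/Ni is oxidized (anode), so E°cell = E°(Ce⁴⁺/Ce³⁺) − E°(Ni²⁺/Ni).
E°(Ni²⁺/Ni) = E°(cathode) − E°cell = +1.60 − (+1.84) = −0.24 V.

−0.24 V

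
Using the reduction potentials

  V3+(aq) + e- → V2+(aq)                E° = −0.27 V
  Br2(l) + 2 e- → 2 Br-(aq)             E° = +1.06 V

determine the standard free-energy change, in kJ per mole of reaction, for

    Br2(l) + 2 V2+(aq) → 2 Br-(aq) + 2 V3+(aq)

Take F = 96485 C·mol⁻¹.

In the reaction as written Br2(l) is reduced, so the Br₂/Br⁻ couple is the cathode and V³⁺/V²⁺ is the anode.
E°cell = +1.06 − (−0.27) = +1.33 V; balancing electrons gives n = 2.
ΔG° = −nFE°cell = −(2)(96485)(+1.33) J/mol = −257 kJ/mol.

−257 kJ/mol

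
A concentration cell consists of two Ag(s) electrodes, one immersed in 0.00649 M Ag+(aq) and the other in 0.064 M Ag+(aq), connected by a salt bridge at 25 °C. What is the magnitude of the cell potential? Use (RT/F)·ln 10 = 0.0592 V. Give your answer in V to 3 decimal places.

0.059 V

For a concentration cell E°cell = 0, since both electrodes use the same couple.
The compartment with the higher Ag+(aq) concentration (0.064 M) acts as the cathode; ions are reduced there and produced at the dilute (0.00649 M) anode.
With n = 1, Ecell = −(0.0592/1)·log([dilute]/[conc]) = −(0.0592/1)·log(0.00649/0.064) = +0.059 V.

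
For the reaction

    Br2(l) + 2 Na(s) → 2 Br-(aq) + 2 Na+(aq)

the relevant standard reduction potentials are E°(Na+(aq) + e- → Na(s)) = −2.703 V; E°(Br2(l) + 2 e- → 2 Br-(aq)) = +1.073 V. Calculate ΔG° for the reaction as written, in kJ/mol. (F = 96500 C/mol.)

−729 kJ/mol

In the reaction as written Br2(l) is reduced, so the Br₂/Br⁻ couple is the cathode and Na⁺/Na is the anode.
E°cell = +1.073 − (−2.703) = +3.776 V; balancing electrons gives n = 2.
ΔG° = −nFE°cell = −(2)(96500)(+3.776) J/mol = −729 kJ/mol.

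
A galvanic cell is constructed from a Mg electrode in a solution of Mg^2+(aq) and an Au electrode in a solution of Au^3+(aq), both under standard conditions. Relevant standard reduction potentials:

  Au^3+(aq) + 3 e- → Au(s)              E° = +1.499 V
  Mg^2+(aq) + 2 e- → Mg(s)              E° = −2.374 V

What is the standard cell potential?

+3.873 V

Of the two couples in this cell, the one with the more positive reduction potential is reduced at the cathode: here that is Au³⁺/Au (+1.499 V); Mg²⁺/Mg (−2.374 V) is the anode.
E°cell = E°(cathode) − E°(anode) = +1.499 − (−2.374) = +3.873 V.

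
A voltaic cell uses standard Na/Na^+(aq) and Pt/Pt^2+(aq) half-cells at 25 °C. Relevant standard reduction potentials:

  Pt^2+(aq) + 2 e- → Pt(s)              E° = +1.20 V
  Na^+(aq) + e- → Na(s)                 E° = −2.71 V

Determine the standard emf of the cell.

+3.91 V

Of the two couples in this cell, the one with the more positive reduction potential is reduced at the cathode: here that is Pt²⁺/Pt (+1.20 V); Na⁺/Na (−2.71 V) is the anode.
E°cell = E°(cathode) − E°(anode) = +1.20 − (−2.71) = +3.91 V.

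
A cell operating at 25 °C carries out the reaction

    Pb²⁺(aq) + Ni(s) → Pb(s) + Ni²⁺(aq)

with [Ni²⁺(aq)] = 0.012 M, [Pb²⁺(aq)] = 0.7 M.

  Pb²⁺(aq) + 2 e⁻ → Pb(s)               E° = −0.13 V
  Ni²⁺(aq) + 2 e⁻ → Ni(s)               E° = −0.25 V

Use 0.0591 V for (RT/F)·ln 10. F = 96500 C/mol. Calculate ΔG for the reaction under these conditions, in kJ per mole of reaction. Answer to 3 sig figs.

−33.2 kJ/mol

The standard cell potential is −0.13 − (−0.25) = +0.12 V, with n = 2 electrons in the balanced equation.
The reaction quotient is [Ni²⁺(aq)] / [Pb²⁺(aq)] = 0.0171; by Nernst, E = +0.12 − (0.0591/2)(−1.766) = +0.1722 V.
ΔG = −nFE = −(2)(96500)(+0.1722) J/mol = −33.2 kJ/mol.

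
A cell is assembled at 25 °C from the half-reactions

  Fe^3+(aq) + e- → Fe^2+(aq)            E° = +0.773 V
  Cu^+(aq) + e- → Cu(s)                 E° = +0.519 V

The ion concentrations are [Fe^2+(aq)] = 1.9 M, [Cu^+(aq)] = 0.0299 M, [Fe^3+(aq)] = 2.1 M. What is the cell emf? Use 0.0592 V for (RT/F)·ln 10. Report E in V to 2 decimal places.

+0.35 V

Fe³⁺/Fe²⁺ is reduced (cathode, E° = +0.773 V) and Cu⁺/Cu is oxidized (anode).
The standard potential is +0.773 − (+0.519) = +0.254 V and the balanced reaction transfers n = 1 electron.
For the overall reaction Fe^3+(aq) + Cu(s) → Fe^2+(aq) + Cu^+(aq), Q = ([Fe^2+(aq)]·[Cu^+(aq)]) / [Fe^3+(aq)] = 0.0271, giving log Q = −1.568.
By the Nernst equation, E = +0.254 − (0.0592/1)·(−1.568) = +0.35 V.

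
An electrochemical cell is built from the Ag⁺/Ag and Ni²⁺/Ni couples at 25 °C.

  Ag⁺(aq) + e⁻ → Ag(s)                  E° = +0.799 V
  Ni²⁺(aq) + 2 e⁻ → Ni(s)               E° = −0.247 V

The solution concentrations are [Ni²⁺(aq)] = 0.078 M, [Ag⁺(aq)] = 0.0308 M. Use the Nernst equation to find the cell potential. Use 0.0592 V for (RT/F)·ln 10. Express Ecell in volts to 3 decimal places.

+0.989 V

Ag⁺/Ag is reduced (cathode, E° = +0.799 V) and Ni²⁺/Ni is oxidized (anode).
E°cell = +0.799 − (−0.247) = +1.046 V, with n = 2 electrons transferred.
Balancing gives 2 Ag⁺(aq) + Ni(s) → 2 Ag(s) + Ni²⁺(aq); hence Q = [Ni²⁺(aq)] / [Ag⁺(aq)]^2 = 82.2 (log Q = 1.915).
By the Nernst equation, E = +1.046 − (0.0592/2)·(1.915) = +0.989 V.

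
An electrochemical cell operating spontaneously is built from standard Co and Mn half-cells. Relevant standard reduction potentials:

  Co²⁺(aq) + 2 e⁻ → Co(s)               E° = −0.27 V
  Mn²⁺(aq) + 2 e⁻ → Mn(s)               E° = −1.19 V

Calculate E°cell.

+0.92 V

Of the two couples in this cell, the one with the more positive reduction potential is reduced at the cathode: here that is Co²⁺/Co (−0.27 V); Mn²⁺/Mn (−1.19 V) is the anode.
E°cell = E°(cathode) − E°(anode) = −0.27 − (−1.19) = +0.92 V.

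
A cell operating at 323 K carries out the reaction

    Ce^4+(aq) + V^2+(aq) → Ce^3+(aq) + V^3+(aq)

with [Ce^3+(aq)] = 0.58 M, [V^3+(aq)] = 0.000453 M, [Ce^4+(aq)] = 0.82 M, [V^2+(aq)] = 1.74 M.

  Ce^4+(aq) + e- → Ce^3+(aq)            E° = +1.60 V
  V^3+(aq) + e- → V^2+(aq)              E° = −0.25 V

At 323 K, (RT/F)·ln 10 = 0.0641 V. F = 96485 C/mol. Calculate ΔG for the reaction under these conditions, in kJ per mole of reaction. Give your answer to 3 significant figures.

−202 kJ/mol

E°cell = +1.60 − (−0.25) = +1.85 V; the balanced reaction transfers n = 1 electron.
Q = ([Ce^3+(aq)]·[V^3+(aq)]) / ([Ce^4+(aq)]·[V^2+(aq)]) = 0.000184, so log Q = −3.735 and E = +1.85 − (0.0641/1)(−3.735) = +2.0894 V.
Then ΔG = −nFE = −1 × 96485 × +2.0894 J/mol = −202 kJ/mol.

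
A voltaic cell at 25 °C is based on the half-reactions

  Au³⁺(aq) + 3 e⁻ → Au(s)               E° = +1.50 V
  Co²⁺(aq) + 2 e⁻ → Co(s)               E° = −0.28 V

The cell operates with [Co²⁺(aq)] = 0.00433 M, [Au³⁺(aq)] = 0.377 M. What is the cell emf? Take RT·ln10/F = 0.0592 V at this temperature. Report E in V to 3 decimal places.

Since E°(Au³⁺/Au) > E°(Co²⁺/Co), Au³⁺/Au serves as the cathode.
E°cell = E°cat − E°an = +1.50 − (−0.28) = +1.78 V; n = 6.
For the overall reaction 2 Au³⁺(aq) + 3 Co(s) → 2 Au(s) + 3 Co²⁺(aq), Q = [Co²⁺(aq)]^3 / [Au³⁺(aq)]^2 = 5.71×10^−7, giving log Q = −6.243.
Applying E = E° − (RT ln10/nF)·log Q gives +1.78 − (0.0592/6)(−6.243) = +1.842 V.

+1.842 V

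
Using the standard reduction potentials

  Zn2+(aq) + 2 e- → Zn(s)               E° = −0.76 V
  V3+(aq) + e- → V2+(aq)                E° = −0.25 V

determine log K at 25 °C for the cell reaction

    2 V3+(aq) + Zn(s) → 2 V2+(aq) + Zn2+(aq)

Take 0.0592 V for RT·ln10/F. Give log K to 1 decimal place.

log K = 17.2

The V³⁺/V²⁺ couple is reduced (cathode); E°cell = −0.25 − (−0.76) = +0.51 V with n = 2.
At equilibrium E = 0, so log K = nE°cell / 0.0592 = (2)(+0.51) / 0.0592 = 17.2.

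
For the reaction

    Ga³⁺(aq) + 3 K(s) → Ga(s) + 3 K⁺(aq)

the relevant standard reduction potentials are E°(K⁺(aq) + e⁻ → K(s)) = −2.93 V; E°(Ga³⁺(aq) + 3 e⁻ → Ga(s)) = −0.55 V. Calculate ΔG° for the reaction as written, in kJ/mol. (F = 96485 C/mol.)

In the reaction as written Ga³⁺(aq) is reduced, so the Ga³⁺/Ga couple is the cathode and K⁺/K is the anode.
E°cell = −0.55 − (−2.93) = +2.38 V; balancing electrons gives n = 3.
ΔG° = −nFE°cell = −(3)(96485)(+2.38) J/mol = −689 kJ/mol.

−689 kJ/mol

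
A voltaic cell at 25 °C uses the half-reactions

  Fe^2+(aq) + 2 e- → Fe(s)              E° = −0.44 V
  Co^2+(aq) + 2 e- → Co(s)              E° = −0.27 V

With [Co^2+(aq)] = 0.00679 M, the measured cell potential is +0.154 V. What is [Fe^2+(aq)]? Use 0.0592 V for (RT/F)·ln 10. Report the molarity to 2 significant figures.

With Co²⁺/Co at the cathode and Fe²⁺/Fe at the anode, E°cell = −0.27 − (−0.44) = +0.17 V (n = 2).
Since E = E° − (0.0592/n)·log Q, log Q = n(E° − E)/0.0592 = 0.541.
For Co^2+(aq) + Fe(s) → Co(s) + Fe^2+(aq), the reaction quotient is Q = [Fe^2+(aq)] / [Co^2+(aq)].
Solving for the unknown gives log [Fe^2+(aq)] = −1.627, so [Fe^2+(aq)] ≈ 0.024 M.

0.024 M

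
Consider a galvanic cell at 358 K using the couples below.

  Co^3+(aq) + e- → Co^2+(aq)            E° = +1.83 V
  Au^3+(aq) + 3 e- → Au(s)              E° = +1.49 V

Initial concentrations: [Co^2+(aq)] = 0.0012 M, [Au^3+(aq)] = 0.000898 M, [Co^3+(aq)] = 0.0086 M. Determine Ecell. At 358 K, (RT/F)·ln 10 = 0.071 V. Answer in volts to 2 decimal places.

Co³⁺/Co²⁺ is reduced (cathode, E° = +1.83 V) and Au³⁺/Au is oxidized (anode).
The standard potential is +1.83 − (+1.49) = +0.34 V and the balanced reaction transfers n = 3 electrons.
The balanced reaction is 3 Co^3+(aq) + Au(s) → 3 Co^2+(aq) + Au^3+(aq), so Q = ([Co^2+(aq)]^3·[Au^3+(aq)]) / [Co^3+(aq)]^3 = 2.44×10^−6 and log Q = −5.613.
E = E° − (0.071/n)·log Q = +0.34 − (0.071/3)(−5.613) = +0.47 V.

+0.47 V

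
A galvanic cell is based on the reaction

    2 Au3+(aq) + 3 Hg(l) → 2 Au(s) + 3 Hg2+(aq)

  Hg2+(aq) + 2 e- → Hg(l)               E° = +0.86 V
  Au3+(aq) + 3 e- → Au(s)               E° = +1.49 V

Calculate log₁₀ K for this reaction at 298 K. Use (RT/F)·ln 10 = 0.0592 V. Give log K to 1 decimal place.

log K = 63.9

The Au³⁺/Au couple is reduced (cathode); E°cell = +1.49 − (+0.86) = +0.63 V with n = 6.
At equilibrium E = 0, so log K = nE°cell / 0.0592 = (6)(+0.63) / 0.0592 = 63.9.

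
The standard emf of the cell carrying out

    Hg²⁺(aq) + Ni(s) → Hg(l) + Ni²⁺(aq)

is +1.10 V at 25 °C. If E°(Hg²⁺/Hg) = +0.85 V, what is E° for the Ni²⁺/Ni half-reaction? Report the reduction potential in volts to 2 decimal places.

In the reaction as written the Hg²⁺/Hg couple is reduced (cathode) and Ni²⁺/Ni is oxidized (anode), so E°cell = E°(Hg²⁺/Hg) − E°(Ni²⁺/Ni).
E°(Ni²⁺/Ni) = E°(cathode) − E°cell = +0.85 − (+1.10) = −0.25 V.

−0.25 V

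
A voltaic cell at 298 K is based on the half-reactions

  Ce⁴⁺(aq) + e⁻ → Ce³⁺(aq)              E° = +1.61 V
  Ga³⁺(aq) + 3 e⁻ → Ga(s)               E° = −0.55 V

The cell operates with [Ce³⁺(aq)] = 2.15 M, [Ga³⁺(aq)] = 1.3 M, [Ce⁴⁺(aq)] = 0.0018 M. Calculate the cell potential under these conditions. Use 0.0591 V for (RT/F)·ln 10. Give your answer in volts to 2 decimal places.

Since E°(Ce⁴⁺/Ce³⁺) > E°(Ga³⁺/Ga), Ce⁴⁺/Ce³⁺ serves as the cathode.
The standard potential is +1.61 − (−0.55) = +2.16 V and the balanced reaction transfers n = 3 electrons.
Balancing gives 3 Ce⁴⁺(aq) + Ga(s) → 3 Ce³⁺(aq) + Ga³⁺(aq); hence Q = ([Ce³⁺(aq)]^3·[Ga³⁺(aq)]) / [Ce⁴⁺(aq)]^3 = 2.22×10^9 (log Q = 9.345).
By the Nernst equation, E = +2.16 − (0.0591/3)·(9.345) = +1.98 V.

+1.98 V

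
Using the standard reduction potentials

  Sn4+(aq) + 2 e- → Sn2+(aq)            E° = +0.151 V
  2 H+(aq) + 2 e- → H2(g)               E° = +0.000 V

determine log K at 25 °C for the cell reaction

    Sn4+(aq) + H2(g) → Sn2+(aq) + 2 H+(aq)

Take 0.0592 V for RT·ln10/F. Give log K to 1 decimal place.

log K = 5.1

The Sn⁴⁺/Sn²⁺ couple is reduced (cathode); E°cell = +0.151 − (+0.000) = +0.151 V with n = 2.
At equilibrium E = 0, so log K = nE°cell / 0.0592 = (2)(+0.151) / 0.0592 = 5.1.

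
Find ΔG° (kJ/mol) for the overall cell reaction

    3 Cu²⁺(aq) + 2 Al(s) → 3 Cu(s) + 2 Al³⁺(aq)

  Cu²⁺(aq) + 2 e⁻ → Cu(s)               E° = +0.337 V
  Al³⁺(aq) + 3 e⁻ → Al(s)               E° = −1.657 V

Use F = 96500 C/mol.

−1155 kJ/mol

In the reaction as written Cu²⁺(aq) is reduced, so the Cu²⁺/Cu couple is the cathode and Al³⁺/Al is the anode.
E°cell = +0.337 − (−1.657) = +1.994 V; balancing electrons gives n = 6.
ΔG° = −nFE°cell = −(6)(96500)(+1.994) J/mol = −1155 kJ/mol.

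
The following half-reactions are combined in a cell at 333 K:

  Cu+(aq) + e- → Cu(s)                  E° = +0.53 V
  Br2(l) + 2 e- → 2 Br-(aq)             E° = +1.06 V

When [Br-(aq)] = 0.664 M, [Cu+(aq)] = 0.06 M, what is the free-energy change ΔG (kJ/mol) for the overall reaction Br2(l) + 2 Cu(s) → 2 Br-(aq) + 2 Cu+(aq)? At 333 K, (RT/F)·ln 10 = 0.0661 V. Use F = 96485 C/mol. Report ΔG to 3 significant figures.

−120 kJ/mol

With Br₂/Br⁻ reduced at the cathode, E°cell = +1.06 − (+0.53) = +0.53 V and n = 2.
The reaction quotient is [Br-(aq)]^2·[Cu+(aq)]^2 = 0.00159; by Nernst, E = +0.53 − (0.0661/2)(−2.799) = +0.6225 V.
Finally ΔG = −nFE = −(2)(96485 C/mol)(+0.6225 V) = −120 kJ/mol.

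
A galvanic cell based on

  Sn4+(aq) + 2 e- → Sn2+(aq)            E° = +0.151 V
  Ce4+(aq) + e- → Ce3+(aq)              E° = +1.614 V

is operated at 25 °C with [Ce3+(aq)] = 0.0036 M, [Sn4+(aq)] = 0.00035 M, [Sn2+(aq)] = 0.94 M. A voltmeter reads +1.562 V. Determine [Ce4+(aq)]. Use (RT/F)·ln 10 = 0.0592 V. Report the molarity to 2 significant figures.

The Ce⁴⁺/Ce³⁺ couple has the larger reduction potential, so it is the cathode: E°cell = +1.614 − (+0.151) = +1.463 V and n = 2.
From the Nernst equation, log Q = n(E° − E)/0.0592 = 2·(+1.463 − (+1.562))/0.0592 = −3.345.
Balancing electrons gives 2 Ce4+(aq) + Sn2+(aq) → 2 Ce3+(aq) + Sn4+(aq); thus Q = ([Ce3+(aq)]^2·[Sn4+(aq)]) / ([Ce4+(aq)]^2·[Sn2+(aq)]).
Solving for the unknown gives log [Ce4+(aq)] = −2.486, so [Ce4+(aq)] ≈ 0.0033 M.

0.0033 M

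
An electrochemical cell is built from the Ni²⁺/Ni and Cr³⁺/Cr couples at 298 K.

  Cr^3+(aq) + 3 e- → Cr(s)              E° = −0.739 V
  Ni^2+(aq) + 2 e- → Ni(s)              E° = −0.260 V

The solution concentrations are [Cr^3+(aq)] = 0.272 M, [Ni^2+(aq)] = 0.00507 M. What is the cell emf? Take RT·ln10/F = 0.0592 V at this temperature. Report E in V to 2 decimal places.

+0.42 V

Since E°(Ni²⁺/Ni) > E°(Cr³⁺/Cr), Ni²⁺/Ni serves as the cathode.
The standard potential is −0.260 − (−0.739) = +0.479 V and the balanced reaction transfers n = 6 electrons.
The balanced reaction is 3 Ni^2+(aq) + 2 Cr(s) → 3 Ni(s) + 2 Cr^3+(aq), so Q = [Cr^3+(aq)]^2 / [Ni^2+(aq)]^3 = 5.68×10^5 and log Q = 5.754.
E = E° − (0.0592/n)·log Q = +0.479 − (0.0592/6)(5.754) = +0.42 V.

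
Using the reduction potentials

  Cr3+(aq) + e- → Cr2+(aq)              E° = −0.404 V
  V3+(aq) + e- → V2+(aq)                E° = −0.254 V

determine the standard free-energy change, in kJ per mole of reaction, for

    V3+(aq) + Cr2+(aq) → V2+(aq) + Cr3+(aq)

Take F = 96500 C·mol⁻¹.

−14.5 kJ/mol

In the reaction as written V3+(aq) is reduced, so the V³⁺/V²⁺ couple is the cathode and Cr³⁺/Cr²⁺ is the anode.
E°cell = −0.254 − (−0.404) = +0.150 V; balancing electrons gives n = 1.
ΔG° = −nFE°cell = −(1)(96500)(+0.150) J/mol = −14.5 kJ/mol.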